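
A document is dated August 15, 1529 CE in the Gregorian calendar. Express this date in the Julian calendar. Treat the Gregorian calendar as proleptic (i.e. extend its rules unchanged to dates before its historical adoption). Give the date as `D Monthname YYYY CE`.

5 August 1529 CE

At this point the Julian calendar is 10 days behind the Gregorian.
15 August 1529 Gregorian − 10 days → 5 August 1529 Julian.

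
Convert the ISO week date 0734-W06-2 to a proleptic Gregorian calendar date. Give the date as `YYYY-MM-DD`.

0734-02-06

ISO week 1 of 734 is the week containing the first Thursday of 734.
Week 6, day 2 (Tuesday) lands on 0734-02-06.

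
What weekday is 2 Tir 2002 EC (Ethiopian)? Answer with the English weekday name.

Sunday

Equivalently 10 January 2010 Gregorian, JDN 2455207.
Since JDN mod 7 = 6 (0 = Monday), the day is Sunday.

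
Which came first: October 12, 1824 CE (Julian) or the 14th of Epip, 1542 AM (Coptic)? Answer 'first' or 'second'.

first

Converting both to JDN: 2387559 vs 2388193; the smaller is the first.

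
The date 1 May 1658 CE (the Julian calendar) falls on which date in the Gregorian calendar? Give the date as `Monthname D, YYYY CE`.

The Julian–Gregorian offset here is 10 days (Julian trailing).
1 May 1658 Julian + 10 days → 11 May 1658 Gregorian.

May 11, 1658 CE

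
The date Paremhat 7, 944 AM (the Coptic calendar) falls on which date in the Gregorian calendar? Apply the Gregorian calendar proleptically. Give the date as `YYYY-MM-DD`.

1228-03-10

Julian Day Number of the source date = 2169647.
Converting JDN 2169647 to the Gregorian calendar gives 10 March 1228 CE.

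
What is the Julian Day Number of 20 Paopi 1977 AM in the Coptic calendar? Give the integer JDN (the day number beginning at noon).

2546813

Equivalently 1 November 2260 (Gregorian).
JDN 2400001 is 17 November 1858 CE (Gregorian), MJD 0; the target day is +146812 days from there, so JDN = 2546813.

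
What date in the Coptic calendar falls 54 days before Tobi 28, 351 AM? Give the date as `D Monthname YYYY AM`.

4 Koiak 351 AM

The starting date is JDN 1953014; 1953014 − 54 = 1952960.
JDN 1952960 corresponds to 4 Koiak 351 AM.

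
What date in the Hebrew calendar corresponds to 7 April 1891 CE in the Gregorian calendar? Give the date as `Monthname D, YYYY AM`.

Julian Day Number of the source date = 2411830.
Converting JDN 2411830 to the Hebrew calendar gives 28 Adar II 5651 AM.

Adar II 28, 5651 AM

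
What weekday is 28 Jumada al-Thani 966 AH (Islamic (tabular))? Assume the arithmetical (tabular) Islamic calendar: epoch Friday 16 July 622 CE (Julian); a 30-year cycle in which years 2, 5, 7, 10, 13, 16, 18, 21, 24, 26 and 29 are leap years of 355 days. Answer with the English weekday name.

This is JDN 2290579 (17 April 1559 Gregorian).
JDN 2290579 mod 7 = 4, and JDN 0 was a Monday, so this is a Friday.

Friday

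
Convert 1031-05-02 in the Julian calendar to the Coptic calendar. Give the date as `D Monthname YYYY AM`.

7 Pashons 747 AM

Julian Day Number of the source date = 2097752.
Converting JDN 2097752 to the Coptic calendar gives 7 Pashons 747 AM.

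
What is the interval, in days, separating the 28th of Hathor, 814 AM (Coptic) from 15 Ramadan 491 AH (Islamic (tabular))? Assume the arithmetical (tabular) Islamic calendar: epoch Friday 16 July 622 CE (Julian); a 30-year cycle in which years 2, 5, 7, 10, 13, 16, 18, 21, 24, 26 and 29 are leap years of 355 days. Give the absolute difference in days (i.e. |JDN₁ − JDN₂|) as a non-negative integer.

JDN of the first date = 2122065.
JDN of the second date = 2122330.
|2122330 − 2122065| = 265.

265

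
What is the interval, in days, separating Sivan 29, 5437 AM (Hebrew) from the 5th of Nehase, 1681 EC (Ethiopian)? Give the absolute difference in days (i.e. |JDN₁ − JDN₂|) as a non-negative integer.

JDN of the first date = 2333752.
JDN of the second date = 2338175.
|2338175 − 2333752| = 4423.

4423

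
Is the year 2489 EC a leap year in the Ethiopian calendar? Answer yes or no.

no

2489 mod 4 = 1; in the Ethiopian calendar a year is leap when year mod 4 = 3, so it is a common year.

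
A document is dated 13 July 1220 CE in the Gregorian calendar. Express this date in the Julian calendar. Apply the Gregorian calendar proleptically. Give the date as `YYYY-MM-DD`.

1220-07-06

For dates in this range the Gregorian date is 7 days ahead of the Julian.
13 July 1220 Gregorian − 7 days → 6 July 1220 Julian.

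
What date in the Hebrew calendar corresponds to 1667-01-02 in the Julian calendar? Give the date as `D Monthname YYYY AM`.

16 Tevet 5427 AM

Julian Day Number of the source date = 2329931.
Converting JDN 2329931 to the Hebrew calendar gives 16 Tevet 5427 AM.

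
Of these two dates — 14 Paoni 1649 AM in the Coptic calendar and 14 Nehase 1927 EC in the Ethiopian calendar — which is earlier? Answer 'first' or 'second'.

First date → JDN 2427245; second date → JDN 2428035.
JDN 2427245 < JDN 2428035, so the first date is earlier.

first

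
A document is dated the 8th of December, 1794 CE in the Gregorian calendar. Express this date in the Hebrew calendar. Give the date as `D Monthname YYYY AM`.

Both dates share Julian Day Number 2376647; in the Hebrew calendar that is 16 Kislev 5555 AM.

16 Kislev 5555 AM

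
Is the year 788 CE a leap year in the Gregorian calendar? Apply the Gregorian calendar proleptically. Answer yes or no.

788 is divisible by 4 and not by 100, so it is a leap year.

yes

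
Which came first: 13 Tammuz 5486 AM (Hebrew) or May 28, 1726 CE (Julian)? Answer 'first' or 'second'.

The two dates have Julian Day Numbers 2351661 and 2351627 respectively.
Since 2351627 < 2351661, the second date comes first.

second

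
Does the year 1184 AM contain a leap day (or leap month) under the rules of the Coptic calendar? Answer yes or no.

1184 mod 4 = 0; in the Coptic calendar a year is leap when year mod 4 = 3, so it is a common year.

no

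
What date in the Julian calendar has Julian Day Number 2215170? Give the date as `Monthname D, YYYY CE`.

JDN 2215170 is 29 October 1352 in the proleptic Gregorian calendar.
In the Julian calendar that day is October 21, 1352 CE.

October 21, 1352 CE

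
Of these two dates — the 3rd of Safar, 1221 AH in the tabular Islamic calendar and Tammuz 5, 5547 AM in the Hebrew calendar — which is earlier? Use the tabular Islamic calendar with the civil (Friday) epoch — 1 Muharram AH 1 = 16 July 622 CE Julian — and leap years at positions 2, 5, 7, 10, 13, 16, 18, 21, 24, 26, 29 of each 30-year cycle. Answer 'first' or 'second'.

Converting both to JDN: 2380799 vs 2373920; the smaller is the second.

second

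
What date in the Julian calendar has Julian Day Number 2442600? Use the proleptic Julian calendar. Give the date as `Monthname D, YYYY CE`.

June 23, 1975 CE

The Gregorian equivalent of JDN 2442600 is 6 July 1975.
In the Julian calendar that day is June 23, 1975 CE.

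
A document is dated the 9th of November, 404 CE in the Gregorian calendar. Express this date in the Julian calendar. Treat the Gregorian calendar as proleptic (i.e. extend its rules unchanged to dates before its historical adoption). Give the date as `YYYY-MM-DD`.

The Julian–Gregorian offset here is 1 day (Julian trailing).
9 November 404 Gregorian − 1 day → 8 November 404 Julian.

0404-11-08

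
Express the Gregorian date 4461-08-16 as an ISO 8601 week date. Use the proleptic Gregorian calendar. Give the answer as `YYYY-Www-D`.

4461-W33-2

The weekday is Tuesday (ISO weekday 2).
That Tuesday belongs to ISO week 33 of ISO year 4461.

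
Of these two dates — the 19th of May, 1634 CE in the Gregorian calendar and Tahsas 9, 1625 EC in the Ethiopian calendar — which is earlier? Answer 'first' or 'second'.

second

The two dates have Julian Day Numbers 2318005 and 2317485 respectively.
Since 2317485 < 2318005, the second date comes first.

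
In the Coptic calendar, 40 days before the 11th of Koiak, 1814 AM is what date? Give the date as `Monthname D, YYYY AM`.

The starting date is JDN 2487328; 2487328 − 40 = 2487288.
JDN 2487288 corresponds to Hathor 1, 1814 AM.

Hathor 1, 1814 AM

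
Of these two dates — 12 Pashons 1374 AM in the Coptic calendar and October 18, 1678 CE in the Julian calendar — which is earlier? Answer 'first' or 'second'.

The two dates have Julian Day Numbers 2326769 and 2334238 respectively.
Since 2326769 < 2334238, the first date comes first.

first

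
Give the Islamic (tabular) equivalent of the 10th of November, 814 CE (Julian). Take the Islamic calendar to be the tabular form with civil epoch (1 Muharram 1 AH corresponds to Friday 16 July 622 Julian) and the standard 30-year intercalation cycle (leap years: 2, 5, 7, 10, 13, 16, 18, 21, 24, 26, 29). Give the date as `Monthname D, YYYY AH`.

Rabi' al-Awwal 22, 199 AH

The source date corresponds to 14 November 814 in the proleptic Gregorian calendar (JDN 2018685).
That day falls on 22 Rabi' al-Awwal 199 AH in the tabular Islamic calendar.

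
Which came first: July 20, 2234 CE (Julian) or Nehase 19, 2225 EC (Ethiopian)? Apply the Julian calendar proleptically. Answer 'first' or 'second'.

Converting both to JDN: 2537227 vs 2536885; the smaller is the second.

second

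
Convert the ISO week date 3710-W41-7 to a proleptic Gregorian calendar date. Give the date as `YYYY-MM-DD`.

ISO week 1 of 3710 is the week containing the first Thursday of 3710.
Week 41, day 7 (Sunday) lands on 3710-10-12.

3710-10-12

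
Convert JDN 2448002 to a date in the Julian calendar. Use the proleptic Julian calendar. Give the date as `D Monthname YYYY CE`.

7 April 1990 CE

The Gregorian equivalent of JDN 2448002 is 20 April 1990.
In the Julian calendar that day is 7 April 1990 CE.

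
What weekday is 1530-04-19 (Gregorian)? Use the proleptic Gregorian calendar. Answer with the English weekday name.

Saturday

2279989 ≡ 5 (mod 7); counting from Monday = 0 gives Saturday.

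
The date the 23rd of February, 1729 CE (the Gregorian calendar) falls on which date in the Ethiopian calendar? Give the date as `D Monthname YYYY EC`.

18 Yekatit 1721 EC

Both dates share Julian Day Number 2352618; in the Ethiopian calendar that is 18 Yekatit 1721 EC.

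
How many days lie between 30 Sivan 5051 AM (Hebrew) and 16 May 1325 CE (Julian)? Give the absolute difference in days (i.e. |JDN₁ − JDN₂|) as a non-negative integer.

JDN of the first date = 2192745.
JDN of the second date = 2205150.
|2205150 − 2192745| = 12405.

12405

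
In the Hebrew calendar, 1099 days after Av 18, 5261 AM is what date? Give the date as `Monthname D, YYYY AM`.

JDN of Av 18, 5261 AM = 2269512.
2269512 + 1099 = 2270611.
JDN 2270611 in the Hebrew calendar is Av 25, 5264 AM.

Av 25, 5264 AM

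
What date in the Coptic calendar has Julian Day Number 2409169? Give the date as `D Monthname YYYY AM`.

JDN 2409169 is 24 December 1883 in the Gregorian calendar.
In the Coptic calendar that day is 15 Koiak 1600 AM.

15 Koiak 1600 AM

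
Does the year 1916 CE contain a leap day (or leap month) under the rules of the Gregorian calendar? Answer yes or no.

yes

1916 is divisible by 4 and not by 100, so it is a leap year.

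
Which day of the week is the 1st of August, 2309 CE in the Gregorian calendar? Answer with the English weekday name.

Sunday

2564617 ≡ 6 (mod 7); counting from Monday = 0 gives Sunday.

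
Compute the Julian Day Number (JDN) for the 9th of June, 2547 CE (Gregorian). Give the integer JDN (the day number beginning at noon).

JDN 2299161 is 15 October 1582 CE (Gregorian); the target day is +352331 days from there, so JDN = 2651492.

2651492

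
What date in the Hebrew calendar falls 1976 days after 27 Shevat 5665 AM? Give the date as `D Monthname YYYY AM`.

Counting 1976 days forward from JDN 2416879 reaches JDN 2418855, which is 25 Sivan 5670 AM.

25 Sivan 5670 AM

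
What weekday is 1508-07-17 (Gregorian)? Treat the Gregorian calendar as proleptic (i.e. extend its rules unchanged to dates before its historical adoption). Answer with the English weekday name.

Friday

2272043 ≡ 4 (mod 7); counting from Monday = 0 gives Friday.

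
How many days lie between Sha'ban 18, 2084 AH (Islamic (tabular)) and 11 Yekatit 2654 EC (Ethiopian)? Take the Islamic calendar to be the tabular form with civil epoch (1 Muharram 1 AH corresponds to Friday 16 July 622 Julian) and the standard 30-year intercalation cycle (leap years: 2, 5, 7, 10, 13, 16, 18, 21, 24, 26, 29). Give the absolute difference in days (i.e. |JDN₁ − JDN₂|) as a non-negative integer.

6579

First date → JDN 2686810; second date → JDN 2693389.
The interval is |2686810 − 2693389| = 6579 days.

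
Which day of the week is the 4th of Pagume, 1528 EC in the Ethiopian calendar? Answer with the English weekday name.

Sunday

In the proleptic Gregorian calendar this is 6 September 1536 (JDN 2282321).
Since JDN mod 7 = 6 (0 = Monday), the day is Sunday.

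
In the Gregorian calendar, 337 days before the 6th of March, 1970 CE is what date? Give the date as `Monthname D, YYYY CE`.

April 3, 1969 CE

Counting 337 days back from JDN 2440652 reaches JDN 2440315, which is April 3, 1969 CE.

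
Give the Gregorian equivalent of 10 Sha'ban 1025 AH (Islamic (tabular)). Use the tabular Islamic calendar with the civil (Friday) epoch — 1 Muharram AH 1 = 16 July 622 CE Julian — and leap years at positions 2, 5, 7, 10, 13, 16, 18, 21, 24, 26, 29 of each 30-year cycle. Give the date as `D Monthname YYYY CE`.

Both dates share Julian Day Number 2311527; in the Gregorian calendar that is 23 August 1616 CE.

23 August 1616 CE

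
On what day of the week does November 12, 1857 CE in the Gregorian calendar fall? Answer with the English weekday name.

JDN 2399631 mod 7 = 3, and JDN 0 was a Monday, so this is a Thursday.

Thursday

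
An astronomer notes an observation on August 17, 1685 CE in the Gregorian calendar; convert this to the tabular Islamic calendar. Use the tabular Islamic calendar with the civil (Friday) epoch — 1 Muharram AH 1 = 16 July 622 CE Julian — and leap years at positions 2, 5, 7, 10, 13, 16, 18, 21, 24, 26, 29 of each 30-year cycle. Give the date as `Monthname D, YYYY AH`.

Both dates share Julian Day Number 2336723; in the tabular Islamic calendar that is 17 Ramadan 1096 AH.

Ramadan 17, 1096 AH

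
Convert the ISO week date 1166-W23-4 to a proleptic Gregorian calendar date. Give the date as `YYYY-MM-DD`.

1166-06-09

ISO week 1 of 1166 is the week containing the first Thursday of 1166.
Week 23, day 4 (Thursday) lands on 1166-06-09.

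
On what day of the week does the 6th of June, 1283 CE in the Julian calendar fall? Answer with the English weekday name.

This is JDN 2189830 (13 June 1283 Gregorian).
Since JDN mod 7 = 6 (0 = Monday), the day is Sunday.

Sunday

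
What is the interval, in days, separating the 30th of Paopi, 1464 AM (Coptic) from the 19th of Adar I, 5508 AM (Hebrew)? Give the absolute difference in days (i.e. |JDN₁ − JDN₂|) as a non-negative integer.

102

First date → JDN 2359450; second date → JDN 2359552.
The interval is |2359450 − 2359552| = 102 days.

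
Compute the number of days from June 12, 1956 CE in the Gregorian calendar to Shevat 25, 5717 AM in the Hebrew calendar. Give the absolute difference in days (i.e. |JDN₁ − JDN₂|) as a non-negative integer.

JDN of the first date = 2435637.
JDN of the second date = 2435866.
|2435866 − 2435637| = 229.

229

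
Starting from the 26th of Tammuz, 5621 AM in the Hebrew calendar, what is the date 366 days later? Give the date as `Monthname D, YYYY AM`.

Tammuz 7, 5622 AM

The starting date is JDN 2400961; 2400961 + 366 = 2401327.
JDN 2401327 corresponds to Tammuz 7, 5622 AM.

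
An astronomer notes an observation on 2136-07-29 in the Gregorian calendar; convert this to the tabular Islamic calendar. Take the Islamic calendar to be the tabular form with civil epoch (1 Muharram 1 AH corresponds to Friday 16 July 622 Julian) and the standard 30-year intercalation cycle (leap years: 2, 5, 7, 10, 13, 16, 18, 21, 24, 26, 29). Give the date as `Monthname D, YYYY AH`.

Jumada al-Thani 29, 1561 AH

Both dates share Julian Day Number 2501428; in the tabular Islamic calendar that is 29 Jumada al-Thani 1561 AH.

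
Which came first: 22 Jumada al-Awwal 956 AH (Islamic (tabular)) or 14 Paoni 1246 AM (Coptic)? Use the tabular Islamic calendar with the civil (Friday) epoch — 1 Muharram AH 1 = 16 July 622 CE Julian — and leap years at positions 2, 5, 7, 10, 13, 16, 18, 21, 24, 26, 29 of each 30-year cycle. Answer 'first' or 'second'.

second

First date → JDN 2286999; second date → JDN 2280049.
JDN 2280049 < JDN 2286999, so the second date is earlier.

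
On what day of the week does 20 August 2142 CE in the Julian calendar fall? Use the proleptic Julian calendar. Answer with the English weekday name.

Monday

This is JDN 2503655 (3 September 2142 Gregorian).
JDN 2503655 mod 7 = 0, and JDN 0 was a Monday, so this is a Monday.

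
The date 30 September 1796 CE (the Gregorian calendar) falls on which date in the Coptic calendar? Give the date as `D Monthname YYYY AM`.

22 Thout 1513 AM

Both dates share Julian Day Number 2377309; in the Coptic calendar that is 22 Thout 1513 AM.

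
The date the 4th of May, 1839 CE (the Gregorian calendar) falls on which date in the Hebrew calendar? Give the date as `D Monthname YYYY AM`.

20 Iyar 5599 AM

Both dates share Julian Day Number 2392864; in the Hebrew calendar that is 20 Iyar 5599 AM.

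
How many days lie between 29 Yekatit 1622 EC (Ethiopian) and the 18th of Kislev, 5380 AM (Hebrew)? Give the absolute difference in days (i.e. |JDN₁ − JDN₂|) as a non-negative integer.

First date → JDN 2316469; second date → JDN 2312716.
The interval is |2316469 − 2312716| = 3753 days.

3753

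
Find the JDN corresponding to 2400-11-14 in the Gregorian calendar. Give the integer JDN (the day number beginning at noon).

JDN 2451545 is 1 January 2000 CE (Gregorian); the target day is +146415 days from there, so JDN = 2597960.

2597960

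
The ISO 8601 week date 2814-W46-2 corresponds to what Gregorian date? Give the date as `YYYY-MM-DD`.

ISO week 1 of 2814 is the week containing the first Thursday of 2814.
Week 46, day 2 (Tuesday) lands on 2814-11-11.

2814-11-11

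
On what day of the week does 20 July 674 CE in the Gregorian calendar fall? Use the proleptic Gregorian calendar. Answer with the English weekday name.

1967434 ≡ 0 (mod 7); counting from Monday = 0 gives Monday.

Monday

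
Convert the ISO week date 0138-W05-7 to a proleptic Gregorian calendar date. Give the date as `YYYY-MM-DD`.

ISO week 1 of 138 is the week containing the first Thursday of 138.
Week 5, day 7 (Sunday) lands on 0138-02-02.

0138-02-02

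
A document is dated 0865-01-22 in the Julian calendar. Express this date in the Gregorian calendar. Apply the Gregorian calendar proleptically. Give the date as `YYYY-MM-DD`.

The Julian–Gregorian offset here is 4 days (Julian trailing).
22 January 865 Julian + 4 days → 26 January 865 Gregorian.

0865-01-26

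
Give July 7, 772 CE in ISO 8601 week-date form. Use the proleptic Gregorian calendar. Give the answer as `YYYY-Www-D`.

The weekday is Friday (ISO weekday 5).
That Friday belongs to ISO week 27 of ISO year 772.

0772-W27-5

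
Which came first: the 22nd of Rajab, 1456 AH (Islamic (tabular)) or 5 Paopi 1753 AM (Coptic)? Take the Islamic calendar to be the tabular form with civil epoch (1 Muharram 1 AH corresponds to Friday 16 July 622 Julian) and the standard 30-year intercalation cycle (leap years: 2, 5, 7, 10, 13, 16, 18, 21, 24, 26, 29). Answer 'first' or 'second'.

The two dates have Julian Day Numbers 2464241 and 2464982 respectively.
Since 2464241 < 2464982, the first date comes first.

first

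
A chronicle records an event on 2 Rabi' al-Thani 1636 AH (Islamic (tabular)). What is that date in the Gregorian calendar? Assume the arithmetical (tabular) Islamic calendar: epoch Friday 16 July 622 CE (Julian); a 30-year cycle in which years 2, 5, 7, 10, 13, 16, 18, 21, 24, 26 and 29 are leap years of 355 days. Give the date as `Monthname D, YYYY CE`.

Julian Day Number of the source date = 2527919.
Converting JDN 2527919 to the Gregorian calendar gives 8 February 2209 CE.

February 8, 2209 CE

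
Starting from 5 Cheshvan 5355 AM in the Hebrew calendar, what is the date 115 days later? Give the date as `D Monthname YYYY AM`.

The starting date is JDN 2303548; 2303548 + 115 = 2303663.
JDN 2303663 corresponds to 2 Adar 5355 AM.

2 Adar 5355 AM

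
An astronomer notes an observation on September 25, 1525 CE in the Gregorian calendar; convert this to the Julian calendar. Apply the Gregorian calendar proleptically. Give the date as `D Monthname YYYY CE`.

For dates in this range the Gregorian date is 10 days ahead of the Julian.
25 September 1525 Gregorian − 10 days → 15 September 1525 Julian.

15 September 1525 CE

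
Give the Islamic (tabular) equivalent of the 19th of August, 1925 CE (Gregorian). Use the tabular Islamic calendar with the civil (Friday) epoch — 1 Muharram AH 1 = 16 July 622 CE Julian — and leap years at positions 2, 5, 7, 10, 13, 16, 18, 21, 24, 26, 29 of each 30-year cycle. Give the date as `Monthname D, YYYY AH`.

Julian Day Number of the source date = 2424382.
Converting JDN 2424382 to the tabular Islamic calendar gives 29 Muharram 1344 AH.

Muharram 29, 1344 AH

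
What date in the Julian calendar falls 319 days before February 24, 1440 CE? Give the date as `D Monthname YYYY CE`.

11 April 1439 CE

Counting 319 days back from JDN 2247072 reaches JDN 2246753, which is 11 April 1439 CE.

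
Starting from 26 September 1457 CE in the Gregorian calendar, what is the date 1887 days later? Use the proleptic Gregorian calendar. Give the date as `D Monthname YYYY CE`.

26 November 1462 CE

Counting 1887 days forward from JDN 2253487 reaches JDN 2255374, which is 26 November 1462 CE.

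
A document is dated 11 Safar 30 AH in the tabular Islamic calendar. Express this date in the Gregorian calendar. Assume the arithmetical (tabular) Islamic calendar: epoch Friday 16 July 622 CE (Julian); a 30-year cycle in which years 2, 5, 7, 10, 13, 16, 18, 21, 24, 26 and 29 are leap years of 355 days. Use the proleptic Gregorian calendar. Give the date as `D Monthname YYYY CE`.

17 October 650 CE

Both dates share Julian Day Number 1958757; in the Gregorian calendar that is 17 October 650 CE.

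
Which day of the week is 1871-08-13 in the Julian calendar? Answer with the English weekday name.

Friday

This is JDN 2404665 (25 August 1871 Gregorian).
2404665 ≡ 4 (mod 7); counting from Monday = 0 gives Friday.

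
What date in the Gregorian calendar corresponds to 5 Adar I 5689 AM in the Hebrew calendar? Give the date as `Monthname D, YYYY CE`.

Julian Day Number of the source date = 2425658.
Converting JDN 2425658 to the Gregorian calendar gives 15 February 1929 CE.

February 15, 1929 CE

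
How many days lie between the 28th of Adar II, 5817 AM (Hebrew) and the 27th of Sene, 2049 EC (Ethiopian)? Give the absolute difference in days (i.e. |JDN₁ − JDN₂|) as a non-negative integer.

92

First date → JDN 2472457; second date → JDN 2472549.
The interval is |2472457 − 2472549| = 92 days.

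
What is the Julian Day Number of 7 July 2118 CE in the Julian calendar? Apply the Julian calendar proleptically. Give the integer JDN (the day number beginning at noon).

In the Gregorian calendar the same day is 21 July 2118.
JDN 2299161 is 15 October 1582 CE (Gregorian); the target day is +195684 days from there, so JDN = 2494845.

2494845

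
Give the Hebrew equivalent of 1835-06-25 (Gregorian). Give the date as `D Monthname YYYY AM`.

28 Sivan 5595 AM

Julian Day Number of the source date = 2391455.
Converting JDN 2391455 to the Hebrew calendar gives 28 Sivan 5595 AM.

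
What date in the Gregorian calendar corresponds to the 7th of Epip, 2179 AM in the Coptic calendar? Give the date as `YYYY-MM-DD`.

2463-07-17

Both dates share Julian Day Number 2620850; in the Gregorian calendar that is 17 July 2463 CE.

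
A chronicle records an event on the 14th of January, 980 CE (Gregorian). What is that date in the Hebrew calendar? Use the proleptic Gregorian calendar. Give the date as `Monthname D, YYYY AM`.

Tevet 18, 4740 AM

Both dates share Julian Day Number 2079011; in the Hebrew calendar that is 18 Tevet 4740 AM.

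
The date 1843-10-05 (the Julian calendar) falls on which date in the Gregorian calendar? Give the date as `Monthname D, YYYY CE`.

October 17, 1843 CE

The Julian–Gregorian offset here is 12 days (Julian trailing).
5 October 1843 Julian + 12 days → 17 October 1843 Gregorian.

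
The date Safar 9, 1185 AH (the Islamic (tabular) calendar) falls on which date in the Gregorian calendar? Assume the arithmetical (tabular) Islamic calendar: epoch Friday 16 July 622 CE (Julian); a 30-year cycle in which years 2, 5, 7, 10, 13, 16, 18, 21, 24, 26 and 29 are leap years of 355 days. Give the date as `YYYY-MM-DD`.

1771-05-24

Julian Day Number of the source date = 2368048.
Converting JDN 2368048 to the Gregorian calendar gives 24 May 1771 CE.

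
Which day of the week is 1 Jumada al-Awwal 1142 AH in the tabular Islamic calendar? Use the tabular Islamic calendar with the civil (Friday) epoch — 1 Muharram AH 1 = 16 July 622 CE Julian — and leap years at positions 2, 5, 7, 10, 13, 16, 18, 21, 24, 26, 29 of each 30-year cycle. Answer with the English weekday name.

Tuesday

This is JDN 2352890 (22 November 1729 Gregorian).
Since JDN mod 7 = 1 (0 = Monday), the day is Tuesday.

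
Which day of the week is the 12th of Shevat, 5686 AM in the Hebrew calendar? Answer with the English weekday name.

Wednesday

Equivalently 27 January 1926 Gregorian, JDN 2424543.
2424543 ≡ 2 (mod 7); counting from Monday = 0 gives Wednesday.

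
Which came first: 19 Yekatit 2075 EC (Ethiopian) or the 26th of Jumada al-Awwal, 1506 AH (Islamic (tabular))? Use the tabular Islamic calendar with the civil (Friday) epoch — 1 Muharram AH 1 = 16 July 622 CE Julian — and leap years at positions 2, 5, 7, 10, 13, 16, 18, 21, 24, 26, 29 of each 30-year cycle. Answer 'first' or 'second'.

The two dates have Julian Day Numbers 2481917 and 2481905 respectively.
Since 2481905 < 2481917, the second date comes first.

second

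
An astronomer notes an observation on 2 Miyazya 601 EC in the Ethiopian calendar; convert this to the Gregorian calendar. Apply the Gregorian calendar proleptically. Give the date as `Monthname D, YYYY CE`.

March 31, 609 CE

Julian Day Number of the source date = 1943582.
Converting JDN 1943582 to the Gregorian calendar gives 31 March 609 CE.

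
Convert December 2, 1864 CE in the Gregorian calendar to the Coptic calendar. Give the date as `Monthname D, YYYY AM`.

Hathor 24, 1581 AM

Julian Day Number of the source date = 2402208.
Converting JDN 2402208 to the Coptic calendar gives 24 Hathor 1581 AM.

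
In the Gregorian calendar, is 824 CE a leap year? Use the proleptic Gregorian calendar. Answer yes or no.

yes

824 is divisible by 4 and not by 100, so it is a leap year.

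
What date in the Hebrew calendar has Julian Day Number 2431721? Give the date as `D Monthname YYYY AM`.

15 Tishrei 5706 AM

The Gregorian equivalent of JDN 2431721 is 22 September 1945.
In the Hebrew calendar that day is 15 Tishrei 5706 AM.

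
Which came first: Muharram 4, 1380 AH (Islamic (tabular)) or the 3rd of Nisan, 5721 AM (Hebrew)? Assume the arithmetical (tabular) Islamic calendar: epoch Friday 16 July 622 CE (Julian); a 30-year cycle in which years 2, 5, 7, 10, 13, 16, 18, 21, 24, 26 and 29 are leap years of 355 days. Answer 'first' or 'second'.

Converting both to JDN: 2437115 vs 2437379; the smaller is the first.

first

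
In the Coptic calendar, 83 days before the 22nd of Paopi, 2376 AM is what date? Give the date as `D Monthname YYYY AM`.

5 Mesori 2375 AM

JDN of the 22nd of Paopi, 2376 AM = 2692550.
2692550 − 83 = 2692467.
JDN 2692467 in the Coptic calendar is 5 Mesori 2375 AM.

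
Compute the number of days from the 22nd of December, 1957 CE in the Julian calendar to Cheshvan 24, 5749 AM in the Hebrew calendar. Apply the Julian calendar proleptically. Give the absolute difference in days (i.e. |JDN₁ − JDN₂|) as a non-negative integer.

First date → JDN 2436208; second date → JDN 2447470.
The interval is |2436208 − 2447470| = 11262 days.

11262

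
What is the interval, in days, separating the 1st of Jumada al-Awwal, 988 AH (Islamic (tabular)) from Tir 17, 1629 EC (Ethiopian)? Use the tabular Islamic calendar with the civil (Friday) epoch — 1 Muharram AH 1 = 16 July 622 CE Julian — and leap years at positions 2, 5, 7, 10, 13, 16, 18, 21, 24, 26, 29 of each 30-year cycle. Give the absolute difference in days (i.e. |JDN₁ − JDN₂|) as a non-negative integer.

JDN of the first date = 2298318.
JDN of the second date = 2318984.
|2318984 − 2298318| = 20666.

20666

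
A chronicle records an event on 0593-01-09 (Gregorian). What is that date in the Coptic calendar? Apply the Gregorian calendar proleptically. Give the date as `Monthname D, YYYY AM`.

Tobi 12, 309 AM

Both dates share Julian Day Number 1937658; in the Coptic calendar that is 12 Tobi 309 AM.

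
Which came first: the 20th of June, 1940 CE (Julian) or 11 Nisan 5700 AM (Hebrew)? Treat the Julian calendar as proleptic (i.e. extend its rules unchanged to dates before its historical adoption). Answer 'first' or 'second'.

second

Converting both to JDN: 2429814 vs 2429739; the smaller is the second.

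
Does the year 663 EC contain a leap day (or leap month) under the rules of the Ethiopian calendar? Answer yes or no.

yes

663 mod 4 = 3; in the Ethiopian calendar a year is leap when year mod 4 = 3, so it is a leap year.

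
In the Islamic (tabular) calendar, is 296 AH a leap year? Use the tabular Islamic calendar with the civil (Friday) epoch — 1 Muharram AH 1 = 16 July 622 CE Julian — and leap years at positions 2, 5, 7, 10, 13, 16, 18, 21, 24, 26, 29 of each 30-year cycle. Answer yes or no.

Year 296 AH is year 26 of its 30-year cycle; leap positions are 2, 5, 7, 10, 13, 16, 18, 21, 24, 26, 29, so it is a leap year (355 days).

yes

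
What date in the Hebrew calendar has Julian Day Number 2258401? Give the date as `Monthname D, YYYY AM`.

JDN 2258401 is 11 March 1471 in the proleptic Gregorian calendar.
In the Hebrew calendar that day is Adar II 9, 5231 AM.

Adar II 9, 5231 AM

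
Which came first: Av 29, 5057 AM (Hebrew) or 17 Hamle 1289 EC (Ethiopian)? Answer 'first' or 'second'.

second

The two dates have Julian Day Numbers 2195018 and 2194979 respectively.
Since 2194979 < 2195018, the second date comes first.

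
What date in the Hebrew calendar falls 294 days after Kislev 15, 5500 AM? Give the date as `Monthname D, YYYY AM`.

Counting 294 days forward from JDN 2356566 reaches JDN 2356860, which is Tishrei 14, 5501 AM.

Tishrei 14, 5501 AM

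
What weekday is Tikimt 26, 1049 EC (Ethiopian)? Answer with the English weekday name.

This is JDN 2107058 (29 October 1056 Gregorian).
2107058 ≡ 2 (mod 7); counting from Monday = 0 gives Wednesday.

Wednesday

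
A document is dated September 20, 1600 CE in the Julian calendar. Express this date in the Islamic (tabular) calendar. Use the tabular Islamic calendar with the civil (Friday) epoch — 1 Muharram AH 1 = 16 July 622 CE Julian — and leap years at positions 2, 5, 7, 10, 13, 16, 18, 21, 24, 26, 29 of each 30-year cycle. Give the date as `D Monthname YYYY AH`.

21 Rabi' al-Awwal 1009 AH

The source date corresponds to 30 September 1600 in the Gregorian calendar (JDN 2305721).
That day falls on 21 Rabi' al-Awwal 1009 AH in the tabular Islamic calendar.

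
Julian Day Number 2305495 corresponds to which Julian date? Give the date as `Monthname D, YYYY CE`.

The Gregorian equivalent of JDN 2305495 is 17 February 1600.
In the Julian calendar that day is February 7, 1600 CE.

February 7, 1600 CE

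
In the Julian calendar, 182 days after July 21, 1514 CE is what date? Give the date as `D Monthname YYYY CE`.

JDN of July 21, 1514 CE = 2274248.
2274248 + 182 = 2274430.
JDN 2274430 in the Julian calendar is 19 January 1515 CE.

19 January 1515 CE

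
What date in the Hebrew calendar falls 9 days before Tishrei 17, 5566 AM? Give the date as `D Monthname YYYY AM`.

8 Tishrei 5566 AM

Counting 9 days back from JDN 2380605 reaches JDN 2380596, which is 8 Tishrei 5566 AM.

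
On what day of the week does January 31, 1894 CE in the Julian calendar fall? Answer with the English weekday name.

Equivalently 12 February 1894 Gregorian, JDN 2412872.
JDN 2412872 mod 7 = 0, and JDN 0 was a Monday, so this is a Monday.

Monday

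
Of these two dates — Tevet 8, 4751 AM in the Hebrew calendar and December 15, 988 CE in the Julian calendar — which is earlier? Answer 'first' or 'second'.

Converting both to JDN: 2083017 vs 2082274; the smaller is the second.

second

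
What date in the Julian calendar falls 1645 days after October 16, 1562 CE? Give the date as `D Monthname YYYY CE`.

18 April 1567 CE

The starting date is JDN 2291867; 2291867 + 1645 = 2293512.
JDN 2293512 corresponds to 18 April 1567 CE.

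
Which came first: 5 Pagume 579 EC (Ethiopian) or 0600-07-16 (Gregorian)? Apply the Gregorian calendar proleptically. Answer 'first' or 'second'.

The two dates have Julian Day Numbers 1935699 and 1940402 respectively.
Since 1935699 < 1940402, the first date comes first.

first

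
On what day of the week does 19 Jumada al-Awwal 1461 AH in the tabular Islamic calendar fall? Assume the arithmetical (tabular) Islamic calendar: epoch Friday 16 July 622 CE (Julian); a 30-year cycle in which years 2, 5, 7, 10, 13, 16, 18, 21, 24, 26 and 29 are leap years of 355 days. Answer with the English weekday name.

Equivalently 11 June 2039 Gregorian, JDN 2465951.
Since JDN mod 7 = 5 (0 = Monday), the day is Saturday.

Saturday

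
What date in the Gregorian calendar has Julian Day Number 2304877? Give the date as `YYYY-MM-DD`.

1598-06-09

JDN 2451545 is 1 Jan 2000; 2304877 is −146668 days from there.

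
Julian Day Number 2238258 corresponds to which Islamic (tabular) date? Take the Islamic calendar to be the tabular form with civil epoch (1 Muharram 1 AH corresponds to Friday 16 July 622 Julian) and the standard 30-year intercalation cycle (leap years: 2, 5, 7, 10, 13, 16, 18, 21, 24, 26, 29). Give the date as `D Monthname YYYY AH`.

JDN 2238258 is 16 January 1416 in the proleptic Gregorian calendar.
In the tabular Islamic calendar that day is 6 Dhu al-Qa'dah 818 AH.

6 Dhu al-Qa'dah 818 AH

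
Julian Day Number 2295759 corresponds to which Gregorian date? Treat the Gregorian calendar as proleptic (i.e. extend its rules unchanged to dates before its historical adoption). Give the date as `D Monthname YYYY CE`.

22 June 1573 CE

Counting from JDN 2299161 = 15 Oct 1582 gives an offset of -3402 days.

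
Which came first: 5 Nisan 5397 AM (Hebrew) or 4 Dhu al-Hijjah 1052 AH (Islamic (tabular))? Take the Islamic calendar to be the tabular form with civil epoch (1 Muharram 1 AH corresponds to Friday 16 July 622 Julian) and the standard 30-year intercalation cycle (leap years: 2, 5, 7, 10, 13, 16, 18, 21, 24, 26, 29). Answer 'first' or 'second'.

first

Converting both to JDN: 2319051 vs 2321207; the smaller is the first.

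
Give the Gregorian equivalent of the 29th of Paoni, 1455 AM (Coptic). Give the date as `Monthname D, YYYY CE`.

July 4, 1739 CE

Both dates share Julian Day Number 2356401; in the Gregorian calendar that is 4 July 1739 CE.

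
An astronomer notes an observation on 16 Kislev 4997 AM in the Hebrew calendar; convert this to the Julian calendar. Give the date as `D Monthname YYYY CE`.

The source date corresponds to 22 November 1236 in the proleptic Gregorian calendar (JDN 2172826).
That day falls on 15 November 1236 CE in the Julian calendar.

15 November 1236 CE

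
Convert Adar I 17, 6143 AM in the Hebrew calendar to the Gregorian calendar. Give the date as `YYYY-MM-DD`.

Both dates share Julian Day Number 2591484; in the Gregorian calendar that is 21 February 2383 CE.

2383-02-21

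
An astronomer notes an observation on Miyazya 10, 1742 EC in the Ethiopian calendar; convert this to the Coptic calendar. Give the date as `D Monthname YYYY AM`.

10 Parmouti 1466 AM

Julian Day Number of the source date = 2360340.
Converting JDN 2360340 to the Coptic calendar gives 10 Parmouti 1466 AM.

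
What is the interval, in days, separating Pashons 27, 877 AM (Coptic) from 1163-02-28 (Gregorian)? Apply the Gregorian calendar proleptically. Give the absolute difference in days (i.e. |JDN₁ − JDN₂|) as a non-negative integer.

640

First date → JDN 2145255; second date → JDN 2145895.
The interval is |2145255 − 2145895| = 640 days.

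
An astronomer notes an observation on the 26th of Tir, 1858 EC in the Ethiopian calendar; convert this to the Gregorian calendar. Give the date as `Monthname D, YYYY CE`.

February 2, 1866 CE

Julian Day Number of the source date = 2402635.
Converting JDN 2402635 to the Gregorian calendar gives 2 February 1866 CE.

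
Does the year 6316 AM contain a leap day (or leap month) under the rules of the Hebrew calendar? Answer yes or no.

yes

Hebrew year 6316 is year 8 of its 19-year Metonic cycle; leap years are at positions 3, 6, 8, 11, 14, 17, 19, so it is a leap year (13 months).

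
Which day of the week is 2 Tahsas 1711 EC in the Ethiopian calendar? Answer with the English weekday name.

In the Gregorian calendar this is 9 December 1718 (JDN 2348889).
JDN 2348889 mod 7 = 4, and JDN 0 was a Monday, so this is a Friday.

Friday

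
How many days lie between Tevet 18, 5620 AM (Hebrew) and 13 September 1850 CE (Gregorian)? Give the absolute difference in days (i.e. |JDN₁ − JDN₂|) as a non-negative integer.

3409

JDN of the first date = 2400423.
JDN of the second date = 2397014.
|2397014 − 2400423| = 3409.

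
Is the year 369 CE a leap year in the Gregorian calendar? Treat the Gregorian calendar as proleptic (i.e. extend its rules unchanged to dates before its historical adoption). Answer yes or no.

369 is not divisible by 4, so it is a common year.

no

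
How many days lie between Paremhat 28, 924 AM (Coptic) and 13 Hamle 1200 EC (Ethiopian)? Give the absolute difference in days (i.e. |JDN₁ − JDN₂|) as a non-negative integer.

JDN of the first date = 2162363.
JDN of the second date = 2162468.
|2162468 − 2162363| = 105.

105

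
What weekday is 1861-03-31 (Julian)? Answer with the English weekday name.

Friday

In the Gregorian calendar this is 12 April 1861 (JDN 2400878).
2400878 ≡ 4 (mod 7); counting from Monday = 0 gives Friday.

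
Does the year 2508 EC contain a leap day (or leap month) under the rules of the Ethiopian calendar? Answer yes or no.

2508 mod 4 = 0; in the Ethiopian calendar a year is leap when year mod 4 = 3, so it is a common year.

no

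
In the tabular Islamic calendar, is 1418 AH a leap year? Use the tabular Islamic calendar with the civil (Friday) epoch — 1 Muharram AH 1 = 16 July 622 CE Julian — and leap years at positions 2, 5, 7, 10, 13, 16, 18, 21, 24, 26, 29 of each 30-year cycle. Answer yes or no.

no

Year 1418 AH is year 8 of its 30-year cycle; leap positions are 2, 5, 7, 10, 13, 16, 18, 21, 24, 26, 29, so it is a common year (354 days).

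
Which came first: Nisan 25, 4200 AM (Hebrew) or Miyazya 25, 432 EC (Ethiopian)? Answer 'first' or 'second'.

First date → JDN 1881872; second date → JDN 1881878.
JDN 1881872 < JDN 1881878, so the first date is earlier.

first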